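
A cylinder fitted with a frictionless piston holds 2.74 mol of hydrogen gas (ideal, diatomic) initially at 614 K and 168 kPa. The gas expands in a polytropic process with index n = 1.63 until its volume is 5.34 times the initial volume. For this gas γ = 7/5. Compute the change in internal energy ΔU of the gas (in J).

V₁ = nRT₁/P₁ = 2.74×8.314×614/168 = 83.3 L.
Polytropic n=1.63: T₂ = T₁(V₁/V₂)^(n−1) = 614×(0.187)^0.63 = 214 K; P₂ = P₁(V₁/V₂)^n = 11.0 kPa.
For an ideal gas ΔU = nCvΔT with Cv = (5/2)R = 20.8 J/(mol·K).
ΔU = 2.74×20.8×(214−614) = -22800 J.

-22800 J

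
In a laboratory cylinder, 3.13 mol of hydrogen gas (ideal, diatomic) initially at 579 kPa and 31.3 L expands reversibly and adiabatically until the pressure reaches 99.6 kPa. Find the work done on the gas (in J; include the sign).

-17900 J

T₁ = P₁V₁/(nR) = 579×31.3/(3.13×8.314) = 696 K.
Adiabatic: T₂/T₁ = (P₂/P₁)^((γ−1)/γ) ⇒ T₂ = 696×(0.172)^0.286 = 421 K; V₂ = 110 L.
ΔU = nCvΔT = 3.13×20.8×(421−696) = -17900 J.
Q = 0 for an adiabatic process, so W = −ΔU = 17900 J.
Work done on the gas = −W_by = -17900 J.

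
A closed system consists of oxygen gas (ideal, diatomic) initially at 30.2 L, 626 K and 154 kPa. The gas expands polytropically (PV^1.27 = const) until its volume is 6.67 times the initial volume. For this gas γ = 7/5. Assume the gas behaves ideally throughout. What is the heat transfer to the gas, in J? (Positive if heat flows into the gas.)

2240 J

n = P₁V₁/(RT₁) = 154×30.2/(8.314×626) = 0.894 mol.
Polytropic n=1.27: T₂ = T₁(V₁/V₂)^(n−1) = 626×(0.150)^0.27 = 375 K; P₂ = P₁(V₁/V₂)^n = 13.8 kPa.
W = (P₁V₁−P₂V₂)/(n−1) = (154×30.2−13.8×201)/0.27 = 6910 J.
ΔU = nCvΔT = 0.894×20.8×(375−626) = -4660 J.
Q = ΔU + W = 2240 J.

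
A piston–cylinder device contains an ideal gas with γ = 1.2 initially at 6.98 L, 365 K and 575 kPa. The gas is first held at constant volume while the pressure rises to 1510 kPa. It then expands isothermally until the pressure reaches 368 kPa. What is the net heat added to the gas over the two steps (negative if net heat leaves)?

n = P₁V₁/(RT₁) = 575×6.98/(8.314×365) = 1.32 mol.
Step 1 — Isochoric: V stays 6.98 L; P/T = const ⇒ T₂ = 959 K, P₂ = 1510 kPa.
W = 0 (no volume change).
ΔU = nCvΔT = 1.32×41.6×(959−365) = 32600 J.
Q = ΔU = 32600 J.
State after step 1: P = 1510 kPa, V = 6.98 L, T = 959 K.
Step 2 — Isothermal: T stays 959 K; PV = const ⇒ V₂ = 28.6 L, P₂ = 368 kPa.
ΔU = 0 (ideal gas, T constant).
W = nRT ln(V₂/V₁) = 1.32×8.314×959×ln(4.10) = 14900 J.
Q = ΔU + W = 14900 J.
Net over both steps: W = 14900 J, Q = 47500 J, ΔU = 32600 J.

47500 J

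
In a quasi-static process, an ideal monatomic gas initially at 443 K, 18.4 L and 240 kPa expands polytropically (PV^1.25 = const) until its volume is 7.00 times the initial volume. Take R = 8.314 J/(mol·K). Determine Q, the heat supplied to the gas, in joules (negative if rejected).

n = P₁V₁/(RT₁) = 240×18.4/(8.314×443) = 1.20 mol.
Polytropic n=1.25: T₂ = T₁(V₁/V₂)^(n−1) = 443×(0.143)^0.25 = 272 K; P₂ = P₁(V₁/V₂)^n = 21.1 kPa.
W = (P₁V₁−P₂V₂)/(n−1) = (240×18.4−21.1×129)/0.25 = 6800 J.
ΔU = nCvΔT = 1.20×12.5×(272−443) = -2550 J.
Q = ΔU + W = 4250 J.

4250 J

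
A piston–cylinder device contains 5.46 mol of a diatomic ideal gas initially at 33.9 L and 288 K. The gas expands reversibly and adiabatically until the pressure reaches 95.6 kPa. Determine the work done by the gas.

10700 J

P₁ = nRT₁/V₁ = 5.46×8.314×288/33.9 = 386 kPa.
Adiabatic: T₂/T₁ = (P₂/P₁)^((γ−1)/γ) ⇒ T₂ = 288×(0.248)^0.286 = 193 K; V₂ = 91.8 L.
ΔU = nCvΔT = 5.46×20.8×(193−288) = -10700 J.
Q = 0 for an adiabatic process, so W = −ΔU = 10700 J.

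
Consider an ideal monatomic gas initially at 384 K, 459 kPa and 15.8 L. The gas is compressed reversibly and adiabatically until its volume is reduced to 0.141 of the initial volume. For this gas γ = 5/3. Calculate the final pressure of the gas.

12000 kPa

Adiabatic: TV^(γ−1) = const ⇒ T₂ = 384×(7.09)^0.667 = 1420 K; PV^γ = const ⇒ P₂ = 12000 kPa.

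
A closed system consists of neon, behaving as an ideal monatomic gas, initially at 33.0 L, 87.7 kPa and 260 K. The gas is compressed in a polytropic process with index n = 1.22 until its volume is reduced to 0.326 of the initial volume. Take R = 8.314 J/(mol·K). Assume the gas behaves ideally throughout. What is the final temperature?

Polytropic n=1.22: T₂ = T₁(V₁/V₂)^(n−1) = 260×(3.07)^0.22 = 333 K; P₂ = P₁(V₁/V₂)^n = 344 kPa.

333 K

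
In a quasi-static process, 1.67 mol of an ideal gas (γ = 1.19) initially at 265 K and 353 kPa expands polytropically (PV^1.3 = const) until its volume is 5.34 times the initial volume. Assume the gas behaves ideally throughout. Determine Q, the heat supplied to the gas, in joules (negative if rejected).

-2800 J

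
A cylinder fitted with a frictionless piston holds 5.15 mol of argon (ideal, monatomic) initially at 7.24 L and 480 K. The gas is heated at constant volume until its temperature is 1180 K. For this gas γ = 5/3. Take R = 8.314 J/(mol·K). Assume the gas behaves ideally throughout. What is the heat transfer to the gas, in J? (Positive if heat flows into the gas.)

P₁ = nRT₁/V₁ = 5.15×8.314×480/7.24 = 2840 kPa.
Isochoric: V stays 7.24 L; P/T = const ⇒ T₂ = 1180 K, P₂ = 6980 kPa.
W = 0 (no volume change).
ΔU = nCvΔT = 5.15×12.5×(1180−480) = 45000 J.
Q = ΔU = 45000 J.

45000 J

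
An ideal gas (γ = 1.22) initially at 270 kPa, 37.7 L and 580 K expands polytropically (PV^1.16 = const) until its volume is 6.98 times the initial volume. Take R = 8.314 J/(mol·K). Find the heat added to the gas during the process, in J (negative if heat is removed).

4640 J

n = P₁V₁/(RT₁) = 270×37.7/(8.314×580) = 2.11 mol.
Polytropic n=1.16: T₂ = T₁(V₁/V₂)^(n−1) = 580×(0.143)^0.16 = 425 K; P₂ = P₁(V₁/V₂)^n = 28.3 kPa.
W = (P₁V₁−P₂V₂)/(n−1) = (270×37.7−28.3×263)/0.16 = 17000 J.
ΔU = nCvΔT = 2.11×37.8×(425−580) = -12400 J.
Q = ΔU + W = 4640 J.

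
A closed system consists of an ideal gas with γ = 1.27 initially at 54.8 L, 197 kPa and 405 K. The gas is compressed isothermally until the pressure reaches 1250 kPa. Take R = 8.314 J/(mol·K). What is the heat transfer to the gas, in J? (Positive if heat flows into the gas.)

-19900 J

n = P₁V₁/(RT₁) = 197×54.8/(8.314×405) = 3.21 mol.
Isothermal: T stays 405 K; PV = const ⇒ V₂ = 8.64 L, P₂ = 1250 kPa.
ΔU = 0 (ideal gas, T constant).
W = nRT ln(V₂/V₁) = 3.21×8.314×405×ln(0.158) = -19900 J.
Q = ΔU + W = -19900 J.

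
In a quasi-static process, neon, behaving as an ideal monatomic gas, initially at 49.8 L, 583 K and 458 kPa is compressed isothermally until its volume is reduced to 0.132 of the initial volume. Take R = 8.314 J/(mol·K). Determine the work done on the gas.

n = P₁V₁/(RT₁) = 458×49.8/(8.314×583) = 4.71 mol.
Isothermal: T stays 583 K; PV = const ⇒ V₂ = 6.57 L, P₂ = 3470 kPa.
W = nRT ln(V₂/V₁) = 4.71×8.314×583×ln(0.132) = -46200 J.
Work done on the gas = −W_by = 46200 J.

46200 J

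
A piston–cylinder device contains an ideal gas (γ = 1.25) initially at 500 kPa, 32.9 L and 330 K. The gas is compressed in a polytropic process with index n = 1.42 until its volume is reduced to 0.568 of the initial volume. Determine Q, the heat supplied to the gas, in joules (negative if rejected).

7140 J

n = P₁V₁/(RT₁) = 500×32.9/(8.314×330) = 6.00 mol.
Polytropic n=1.42: T₂ = T₁(V₁/V₂)^(n−1) = 330×(1.76)^0.42 = 418 K; P₂ = P₁(V₁/V₂)^n = 1120 kPa.
W = (P₁V₁−P₂V₂)/(n−1) = (500×32.9−1120×18.7)/0.42 = -10500 J.
ΔU = nCvΔT = 6.00×33.3×(418−330) = 17600 J.
Q = ΔU + W = 7140 J.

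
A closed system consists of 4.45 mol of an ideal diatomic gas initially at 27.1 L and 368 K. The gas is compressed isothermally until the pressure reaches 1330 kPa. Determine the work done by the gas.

-13300 J

P₁ = nRT₁/V₁ = 4.45×8.314×368/27.1 = 502 kPa.
Isothermal: T stays 368 K; PV = const ⇒ V₂ = 10.2 L, P₂ = 1330 kPa.
W = nRT ln(V₂/V₁) = 4.45×8.314×368×ln(0.378) = -13300 J.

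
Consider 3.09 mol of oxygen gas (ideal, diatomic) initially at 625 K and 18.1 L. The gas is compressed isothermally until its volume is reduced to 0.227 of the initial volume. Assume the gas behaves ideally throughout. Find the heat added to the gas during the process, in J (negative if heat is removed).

-23800 J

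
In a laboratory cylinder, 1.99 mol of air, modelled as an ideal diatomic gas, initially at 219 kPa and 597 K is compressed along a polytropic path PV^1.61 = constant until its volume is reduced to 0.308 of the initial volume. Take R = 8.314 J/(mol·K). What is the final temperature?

1220 K

V₁ = nRT₁/P₁ = 1.99×8.314×597/219 = 45.1 L.
Polytropic n=1.61: T₂ = T₁(V₁/V₂)^(n−1) = 597×(3.25)^0.61 = 1220 K; P₂ = P₁(V₁/V₂)^n = 1460 kPa.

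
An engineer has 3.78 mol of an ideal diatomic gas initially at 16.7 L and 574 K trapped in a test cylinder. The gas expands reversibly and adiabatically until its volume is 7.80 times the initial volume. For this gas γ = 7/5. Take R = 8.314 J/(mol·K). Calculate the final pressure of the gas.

60.9 kPa

P₁ = nRT₁/V₁ = 3.78×8.314×574/16.7 = 1080 kPa.
Adiabatic: TV^(γ−1) = const ⇒ T₂ = 574×(0.128)^0.400 = 252 K; PV^γ = const ⇒ P₂ = 60.9 kPa.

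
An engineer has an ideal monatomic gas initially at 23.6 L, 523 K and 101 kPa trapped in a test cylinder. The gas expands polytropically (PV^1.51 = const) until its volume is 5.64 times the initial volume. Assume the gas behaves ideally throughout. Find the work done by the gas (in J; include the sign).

2740 J

n = P₁V₁/(RT₁) = 101×23.6/(8.314×523) = 0.548 mol.
Polytropic n=1.51: T₂ = T₁(V₁/V₂)^(n−1) = 523×(0.177)^0.51 = 216 K; P₂ = P₁(V₁/V₂)^n = 7.41 kPa.
W = (P₁V₁−P₂V₂)/(n−1) = (101×23.6−7.41×133)/0.51 = 2740 J.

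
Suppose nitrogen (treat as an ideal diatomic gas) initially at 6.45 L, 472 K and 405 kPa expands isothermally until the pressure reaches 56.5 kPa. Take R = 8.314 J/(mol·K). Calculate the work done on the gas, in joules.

-5150 J

n = P₁V₁/(RT₁) = 405×6.45/(8.314×472) = 0.666 mol.
Isothermal: T stays 472 K; PV = const ⇒ V₂ = 46.2 L, P₂ = 56.5 kPa.
W = nRT ln(V₂/V₁) = 0.666×8.314×472×ln(7.17) = 5150 J.
Work done on the gas = −W_by = -5150 J.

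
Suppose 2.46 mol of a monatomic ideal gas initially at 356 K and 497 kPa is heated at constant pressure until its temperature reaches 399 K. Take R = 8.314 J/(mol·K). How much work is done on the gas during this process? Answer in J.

V₁ = nRT₁/P₁ = 2.46×8.314×356/497 = 14.7 L.
Isobaric: P stays 497 kPa; V/T = const ⇒ T₂ = 399 K, V₂ = 16.4 L.
W = PΔV = 497×(16.4−14.7) kPa·L = 879 J.
Work done on the gas = −W_by = -879 J.

-879 J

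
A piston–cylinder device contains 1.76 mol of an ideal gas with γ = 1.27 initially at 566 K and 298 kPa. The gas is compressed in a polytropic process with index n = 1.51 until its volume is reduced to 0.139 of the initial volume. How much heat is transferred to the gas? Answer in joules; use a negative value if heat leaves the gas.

25100 J

V₁ = nRT₁/P₁ = 1.76×8.314×566/298 = 27.8 L.
Polytropic n=1.51: T₂ = T₁(V₁/V₂)^(n−1) = 566×(7.19)^0.51 = 1550 K; P₂ = P₁(V₁/V₂)^n = 5860 kPa.
W = (P₁V₁−P₂V₂)/(n−1) = (298×27.8−5860×3.86)/0.51 = -28200 J.
ΔU = nCvΔT = 1.76×30.8×(1550−566) = 53200 J.
Q = ΔU + W = 25100 J.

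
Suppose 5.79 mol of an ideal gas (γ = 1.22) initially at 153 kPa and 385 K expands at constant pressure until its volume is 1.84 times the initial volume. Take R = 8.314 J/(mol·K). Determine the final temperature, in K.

708 K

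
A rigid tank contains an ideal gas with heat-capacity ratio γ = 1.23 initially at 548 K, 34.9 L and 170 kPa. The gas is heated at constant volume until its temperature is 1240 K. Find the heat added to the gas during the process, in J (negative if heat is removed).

n = P₁V₁/(RT₁) = 170×34.9/(8.314×548) = 1.30 mol.
Isochoric: V stays 34.9 L; P/T = const ⇒ T₂ = 1240 K, P₂ = 385 kPa.
W = 0 (no volume change).
ΔU = nCvΔT = 1.30×36.1×(1240−548) = 32600 J.
Q = ΔU = 32600 J.

32600 J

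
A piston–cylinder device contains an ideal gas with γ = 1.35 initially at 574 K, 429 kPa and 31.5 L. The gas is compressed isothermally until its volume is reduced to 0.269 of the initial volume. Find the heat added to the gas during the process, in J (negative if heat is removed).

-17700 J

n = P₁V₁/(RT₁) = 429×31.5/(8.314×574) = 2.83 mol.
Isothermal: T stays 574 K; PV = const ⇒ V₂ = 8.47 L, P₂ = 1590 kPa.
ΔU = 0 (ideal gas, T constant).
W = nRT ln(V₂/V₁) = 2.83×8.314×574×ln(0.269) = -17700 J.
Q = ΔU + W = -17700 J.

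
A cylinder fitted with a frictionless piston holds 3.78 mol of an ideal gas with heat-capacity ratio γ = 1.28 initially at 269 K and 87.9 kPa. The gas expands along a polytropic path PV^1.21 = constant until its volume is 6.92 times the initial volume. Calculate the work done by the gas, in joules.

13400 J

V₁ = nRT₁/P₁ = 3.78×8.314×269/87.9 = 96.2 L.
Polytropic n=1.21: T₂ = T₁(V₁/V₂)^(n−1) = 269×(0.145)^0.21 = 179 K; P₂ = P₁(V₁/V₂)^n = 8.46 kPa.
W = (P₁V₁−P₂V₂)/(n−1) = (87.9×96.2−8.46×666)/0.21 = 13400 J.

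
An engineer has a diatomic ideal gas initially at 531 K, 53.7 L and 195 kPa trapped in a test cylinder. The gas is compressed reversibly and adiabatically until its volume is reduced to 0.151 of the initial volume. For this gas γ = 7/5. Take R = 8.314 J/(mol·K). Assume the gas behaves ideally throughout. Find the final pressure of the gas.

2750 kPa

Adiabatic: TV^(γ−1) = const ⇒ T₂ = 531×(6.62)^0.400 = 1130 K; PV^γ = const ⇒ P₂ = 2750 kPa.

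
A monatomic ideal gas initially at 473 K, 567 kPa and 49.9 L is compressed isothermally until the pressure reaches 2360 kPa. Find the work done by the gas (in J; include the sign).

n = P₁V₁/(RT₁) = 567×49.9/(8.314×473) = 7.19 mol.
Isothermal: T stays 473 K; PV = const ⇒ V₂ = 12.0 L, P₂ = 2360 kPa.
W = nRT ln(V₂/V₁) = 7.19×8.314×473×ln(0.240) = -40300 J.

-40300 J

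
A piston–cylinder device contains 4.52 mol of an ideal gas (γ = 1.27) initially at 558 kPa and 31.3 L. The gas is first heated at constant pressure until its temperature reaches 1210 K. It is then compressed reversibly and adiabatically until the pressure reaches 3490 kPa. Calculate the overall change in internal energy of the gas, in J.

184000 J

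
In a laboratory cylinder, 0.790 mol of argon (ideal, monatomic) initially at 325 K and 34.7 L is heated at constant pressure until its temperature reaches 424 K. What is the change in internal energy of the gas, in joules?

P₁ = nRT₁/V₁ = 0.790×8.314×325/34.7 = 61.5 kPa.
Isobaric: P stays 61.5 kPa; V/T = const ⇒ T₂ = 424 K, V₂ = 45.3 L.
For an ideal gas ΔU = nCvΔT with Cv = (3/2)R = 12.5 J/(mol·K).
ΔU = 0.790×12.5×(424−325) = 975 J.

975 J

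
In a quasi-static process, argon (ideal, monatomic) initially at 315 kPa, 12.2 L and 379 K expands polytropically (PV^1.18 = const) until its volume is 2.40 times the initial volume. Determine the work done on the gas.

-3110 J

n = P₁V₁/(RT₁) = 315×12.2/(8.314×379) = 1.22 mol.
Polytropic n=1.18: T₂ = T₁(V₁/V₂)^(n−1) = 379×(0.417)^0.18 = 324 K; P₂ = P₁(V₁/V₂)^n = 112 kPa.
W = (P₁V₁−P₂V₂)/(n−1) = (315×12.2−112×29.3)/0.18 = 3110 J.
Work done on the gas = −W_by = -3110 J.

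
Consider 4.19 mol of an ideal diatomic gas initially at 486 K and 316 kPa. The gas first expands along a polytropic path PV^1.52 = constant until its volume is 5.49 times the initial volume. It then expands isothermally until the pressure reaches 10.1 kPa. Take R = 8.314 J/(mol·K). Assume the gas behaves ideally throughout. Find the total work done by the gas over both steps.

V₁ = nRT₁/P₁ = 4.19×8.314×486/316 = 53.6 L.
Step 1 — Polytropic n=1.52: T₂ = T₁(V₁/V₂)^(n−1) = 486×(0.182)^0.52 = 200 K; P₂ = P₁(V₁/V₂)^n = 23.7 kPa.
W = (P₁V₁−P₂V₂)/(n−1) = (316×53.6−23.7×294)/0.52 = 19100 J.
ΔU = nCvΔT = 4.19×20.8×(200−486) = -24900 J.
Q = ΔU + W = -5740 J.
State after step 1: P = 23.7 kPa, V = 294 L, T = 200 K.
Step 2 — Isothermal: T stays 200 K; PV = const ⇒ V₂ = 691 L, P₂ = 10.1 kPa.
ΔU = 0 (ideal gas, T constant).
W = nRT ln(V₂/V₁) = 4.19×8.314×200×ln(2.35) = 5970 J.
Q = ΔU + W = 5970 J.
Net over both steps: W = 25100 J, Q = 231 J, ΔU = -24900 J.

25100 J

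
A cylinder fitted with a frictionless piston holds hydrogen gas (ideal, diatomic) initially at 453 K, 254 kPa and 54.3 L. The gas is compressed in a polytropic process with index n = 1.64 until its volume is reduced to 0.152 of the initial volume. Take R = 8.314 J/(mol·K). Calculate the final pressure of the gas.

5580 kPa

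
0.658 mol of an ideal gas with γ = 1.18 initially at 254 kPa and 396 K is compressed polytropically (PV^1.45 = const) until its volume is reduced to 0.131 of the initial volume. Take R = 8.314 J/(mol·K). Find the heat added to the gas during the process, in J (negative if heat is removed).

10800 J

V₁ = nRT₁/P₁ = 0.658×8.314×396/254 = 8.53 L.
Polytropic n=1.45: T₂ = T₁(V₁/V₂)^(n−1) = 396×(7.63)^0.45 = 988 K; P₂ = P₁(V₁/V₂)^n = 4840 kPa.
W = (P₁V₁−P₂V₂)/(n−1) = (254×8.53−4840×1.12)/0.45 = -7200 J.
ΔU = nCvΔT = 0.658×46.2×(988−396) = 18000 J.
Q = ΔU + W = 10800 J.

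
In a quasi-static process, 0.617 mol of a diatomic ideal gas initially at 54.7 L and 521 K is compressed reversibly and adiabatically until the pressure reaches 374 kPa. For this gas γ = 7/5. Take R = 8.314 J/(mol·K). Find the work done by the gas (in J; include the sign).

P₁ = nRT₁/V₁ = 0.617×8.314×521/54.7 = 48.9 kPa.
Adiabatic: T₂/T₁ = (P₂/P₁)^((γ−1)/γ) ⇒ T₂ = 521×(7.65)^0.286 = 932 K; V₂ = 12.8 L.
ΔU = nCvΔT = 0.617×20.8×(932−521) = 5270 J.
Q = 0 for an adiabatic process, so W = −ΔU = -5270 J.

-5270 J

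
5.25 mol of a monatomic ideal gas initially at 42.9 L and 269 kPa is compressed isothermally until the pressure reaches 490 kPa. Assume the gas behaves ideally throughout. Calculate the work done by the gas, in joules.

-6920 J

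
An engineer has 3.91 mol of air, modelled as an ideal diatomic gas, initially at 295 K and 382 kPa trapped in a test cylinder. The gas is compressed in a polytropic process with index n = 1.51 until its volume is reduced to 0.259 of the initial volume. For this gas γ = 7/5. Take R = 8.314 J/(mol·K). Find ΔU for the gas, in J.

23800 J

V₁ = nRT₁/P₁ = 3.91×8.314×295/382 = 25.1 L.
Polytropic n=1.51: T₂ = T₁(V₁/V₂)^(n−1) = 295×(3.86)^0.51 = 588 K; P₂ = P₁(V₁/V₂)^n = 2940 kPa.
For an ideal gas ΔU = nCvΔT with Cv = (5/2)R = 20.8 J/(mol·K).
ΔU = 3.91×20.8×(588−295) = 23800 J.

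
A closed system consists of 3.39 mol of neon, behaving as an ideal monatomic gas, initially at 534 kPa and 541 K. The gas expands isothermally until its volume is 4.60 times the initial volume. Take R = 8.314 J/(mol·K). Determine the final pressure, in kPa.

116 kPa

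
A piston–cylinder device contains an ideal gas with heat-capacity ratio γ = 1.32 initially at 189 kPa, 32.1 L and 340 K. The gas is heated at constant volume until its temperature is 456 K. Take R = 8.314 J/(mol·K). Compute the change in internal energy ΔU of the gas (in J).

n = P₁V₁/(RT₁) = 189×32.1/(8.314×340) = 2.15 mol.
Isochoric: V stays 32.1 L; P/T = const ⇒ T₂ = 456 K, P₂ = 253 kPa.
For an ideal gas ΔU = nCvΔT with Cv = R/(γ−1) = 26.0 J/(mol·K).
ΔU = 2.15×26.0×(456−340) = 6470 J.

6470 J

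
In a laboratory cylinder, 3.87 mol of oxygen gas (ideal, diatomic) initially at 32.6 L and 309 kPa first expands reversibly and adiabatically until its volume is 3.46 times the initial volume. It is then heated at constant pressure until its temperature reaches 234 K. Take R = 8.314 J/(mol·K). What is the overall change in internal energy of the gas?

T₁ = P₁V₁/(nR) = 309×32.6/(3.87×8.314) = 313 K.
Step 1 — Adiabatic: TV^(γ−1) = const ⇒ T₂ = 313×(0.289)^0.400 = 191 K; PV^γ = const ⇒ P₂ = 54.4 kPa.
ΔU = nCvΔT = 3.87×20.8×(191−313) = -9860 J.
Q = 0 for an adiabatic process, so W = −ΔU = 9860 J.
State after step 1: P = 54.4 kPa, V = 113 L, T = 191 K.
Step 2 — Isobaric: P stays 54.4 kPa; V/T = const ⇒ T₂ = 234 K, V₂ = 139 L.
W = PΔV = 54.4×(139−113) kPa·L = 1400 J.
ΔU = nCvΔT = 3.87×20.8×(234−191) = 3490 J.
Q = ΔU + W = nCpΔT = 4890 J.
Net over both steps: W = 11300 J, Q = 4890 J, ΔU = -6360 J.

-6360 J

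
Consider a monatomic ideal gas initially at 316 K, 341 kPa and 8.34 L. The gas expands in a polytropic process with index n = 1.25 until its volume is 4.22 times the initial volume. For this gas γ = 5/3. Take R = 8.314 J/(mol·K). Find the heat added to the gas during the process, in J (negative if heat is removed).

2150 J

n = P₁V₁/(RT₁) = 341×8.34/(8.314×316) = 1.08 mol.
Polytropic n=1.25: T₂ = T₁(V₁/V₂)^(n−1) = 316×(0.237)^0.25 = 220 K; P₂ = P₁(V₁/V₂)^n = 56.4 kPa.
W = (P₁V₁−P₂V₂)/(n−1) = (341×8.34−56.4×35.2)/0.25 = 3440 J.
ΔU = nCvΔT = 1.08×12.5×(220−316) = -1290 J.
Q = ΔU + W = 2150 J.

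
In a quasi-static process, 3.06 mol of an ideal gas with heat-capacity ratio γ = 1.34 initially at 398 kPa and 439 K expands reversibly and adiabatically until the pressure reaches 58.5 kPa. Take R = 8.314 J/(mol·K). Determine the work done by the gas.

V₁ = nRT₁/P₁ = 3.06×8.314×439/398 = 28.1 L.
Adiabatic: T₂/T₁ = (P₂/P₁)^((γ−1)/γ) ⇒ T₂ = 439×(0.147)^0.254 = 270 K; V₂ = 117 L.
ΔU = nCvΔT = 3.06×24.5×(270−439) = -12700 J.
Q = 0 for an adiabatic process, so W = −ΔU = 12700 J.

12700 J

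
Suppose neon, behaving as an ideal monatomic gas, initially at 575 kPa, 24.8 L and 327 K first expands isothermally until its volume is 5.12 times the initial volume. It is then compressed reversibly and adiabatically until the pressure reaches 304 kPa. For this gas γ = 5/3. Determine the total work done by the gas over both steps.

n = P₁V₁/(RT₁) = 575×24.8/(8.314×327) = 5.25 mol.
Step 1 — Isothermal: T stays 327 K; PV = const ⇒ V₂ = 127 L, P₂ = 112 kPa.
ΔU = 0 (ideal gas, T constant).
W = nRT ln(V₂/V₁) = 5.25×8.314×327×ln(5.12) = 23300 J.
Q = ΔU + W = 23300 J.
State after step 1: P = 112 kPa, V = 127 L, T = 327 K.
Step 2 — Adiabatic: T₂/T₁ = (P₂/P₁)^((γ−1)/γ) ⇒ T₂ = 327×(2.71)^0.400 = 487 K; V₂ = 69.9 L.
ΔU = nCvΔT = 5.25×12.5×(487−327) = 10500 J.
Q = 0 for an adiabatic process, so W = −ΔU = -10500 J.
Net over both steps: W = 12800 J, Q = 23300 J, ΔU = 10500 J.

12800 J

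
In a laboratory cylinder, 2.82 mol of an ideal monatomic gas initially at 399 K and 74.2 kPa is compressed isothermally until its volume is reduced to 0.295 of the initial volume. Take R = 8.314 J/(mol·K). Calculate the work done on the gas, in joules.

V₁ = nRT₁/P₁ = 2.82×8.314×399/74.2 = 126 L.
Isothermal: T stays 399 K; PV = const ⇒ V₂ = 37.2 L, P₂ = 252 kPa.
W = nRT ln(V₂/V₁) = 2.82×8.314×399×ln(0.295) = -11400 J.
Work done on the gas = −W_by = 11400 J.

11400 J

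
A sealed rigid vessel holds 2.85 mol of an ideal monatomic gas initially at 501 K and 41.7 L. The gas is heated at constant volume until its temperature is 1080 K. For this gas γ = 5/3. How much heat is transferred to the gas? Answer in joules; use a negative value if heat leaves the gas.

P₁ = nRT₁/V₁ = 2.85×8.314×501/41.7 = 285 kPa.
Isochoric: V stays 41.7 L; P/T = const ⇒ T₂ = 1080 K, P₂ = 614 kPa.
W = 0 (no volume change).
ΔU = nCvΔT = 2.85×12.5×(1080−501) = 20600 J.
Q = ΔU = 20600 J.

20600 J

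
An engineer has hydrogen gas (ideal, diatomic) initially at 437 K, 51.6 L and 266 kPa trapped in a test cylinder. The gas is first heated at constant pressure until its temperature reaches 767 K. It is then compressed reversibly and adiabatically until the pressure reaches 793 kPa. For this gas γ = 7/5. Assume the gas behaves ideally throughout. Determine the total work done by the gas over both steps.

-11700 J

n = P₁V₁/(RT₁) = 266×51.6/(8.314×437) = 3.78 mol.
Step 1 — Isobaric: P stays 266 kPa; V/T = const ⇒ T₂ = 767 K, V₂ = 90.6 L.
W = PΔV = 266×(90.6−51.6) kPa·L = 10400 J.
ΔU = nCvΔT = 3.78×20.8×(767−437) = 25900 J.
Q = ΔU + W = nCpΔT = 36300 J.
State after step 1: P = 266 kPa, V = 90.6 L, T = 767 K.
Step 2 — Adiabatic: T₂/T₁ = (P₂/P₁)^((γ−1)/γ) ⇒ T₂ = 767×(2.98)^0.286 = 1050 K; V₂ = 41.5 L.
ΔU = nCvΔT = 3.78×20.8×(1050−767) = 22100 J.
Q = 0 for an adiabatic process, so W = −ΔU = -22100 J.
Net over both steps: W = -11700 J, Q = 36300 J, ΔU = 48000 J.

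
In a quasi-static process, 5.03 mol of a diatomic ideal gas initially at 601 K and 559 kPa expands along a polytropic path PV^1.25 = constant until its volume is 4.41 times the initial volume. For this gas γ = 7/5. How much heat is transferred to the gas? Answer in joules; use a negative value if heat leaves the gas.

V₁ = nRT₁/P₁ = 5.03×8.314×601/559 = 45.0 L.
Polytropic n=1.25: T₂ = T₁(V₁/V₂)^(n−1) = 601×(0.227)^0.25 = 415 K; P₂ = P₁(V₁/V₂)^n = 87.5 kPa.
W = (P₁V₁−P₂V₂)/(n−1) = (559×45.0−87.5×198)/0.25 = 31200 J.
ΔU = nCvΔT = 5.03×20.8×(415−601) = -19500 J.
Q = ΔU + W = 11700 J.

11700 J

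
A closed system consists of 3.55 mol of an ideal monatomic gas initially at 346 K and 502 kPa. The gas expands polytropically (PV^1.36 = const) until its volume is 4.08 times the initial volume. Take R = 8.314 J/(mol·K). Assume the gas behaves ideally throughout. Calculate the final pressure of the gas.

V₁ = nRT₁/P₁ = 3.55×8.314×346/502 = 20.3 L.
Polytropic n=1.36: T₂ = T₁(V₁/V₂)^(n−1) = 346×(0.245)^0.36 = 209 K; P₂ = P₁(V₁/V₂)^n = 74.2 kPa.

74.2 kPa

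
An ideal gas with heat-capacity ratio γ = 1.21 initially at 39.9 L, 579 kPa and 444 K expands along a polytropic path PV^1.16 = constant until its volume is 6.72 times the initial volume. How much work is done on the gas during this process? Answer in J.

n = P₁V₁/(RT₁) = 579×39.9/(8.314×444) = 6.26 mol.
Polytropic n=1.16: T₂ = T₁(V₁/V₂)^(n−1) = 444×(0.149)^0.16 = 327 K; P₂ = P₁(V₁/V₂)^n = 63.5 kPa.
W = (P₁V₁−P₂V₂)/(n−1) = (579×39.9−63.5×268)/0.16 = 37900 J.
Work done on the gas = −W_by = -37900 J.

-37900 J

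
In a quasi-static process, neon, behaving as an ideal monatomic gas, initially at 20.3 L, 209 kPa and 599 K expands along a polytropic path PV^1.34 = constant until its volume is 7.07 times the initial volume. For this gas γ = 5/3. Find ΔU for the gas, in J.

-3090 J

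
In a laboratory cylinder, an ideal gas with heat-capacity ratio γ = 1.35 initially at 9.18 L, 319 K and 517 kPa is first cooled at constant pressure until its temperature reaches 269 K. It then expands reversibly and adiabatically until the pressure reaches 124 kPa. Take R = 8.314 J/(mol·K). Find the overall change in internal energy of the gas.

-5660 J

n = P₁V₁/(RT₁) = 517×9.18/(8.314×319) = 1.79 mol.
Step 1 — Isobaric: P stays 517 kPa; V/T = const ⇒ T₂ = 269 K, V₂ = 7.74 L.
W = PΔV = 517×(7.74−9.18) kPa·L = -744 J.
ΔU = nCvΔT = 1.79×23.8×(269−319) = -2130 J.
Q = ΔU + W = nCpΔT = -2870 J.
State after step 1: P = 517 kPa, V = 7.74 L, T = 269 K.
Step 2 — Adiabatic: T₂/T₁ = (P₂/P₁)^((γ−1)/γ) ⇒ T₂ = 269×(0.240)^0.259 = 186 K; V₂ = 22.3 L.
ΔU = nCvΔT = 1.79×23.8×(186−269) = -3540 J.
Q = 0 for an adiabatic process, so W = −ΔU = 3540 J.
Net over both steps: W = 2790 J, Q = -2870 J, ΔU = -5660 J.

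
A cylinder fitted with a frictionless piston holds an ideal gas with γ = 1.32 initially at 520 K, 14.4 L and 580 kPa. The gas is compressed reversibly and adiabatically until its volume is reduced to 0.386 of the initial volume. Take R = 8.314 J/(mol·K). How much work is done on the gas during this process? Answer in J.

9290 J

n = P₁V₁/(RT₁) = 580×14.4/(8.314×520) = 1.93 mol.
Adiabatic: TV^(γ−1) = const ⇒ T₂ = 520×(2.59)^0.320 = 705 K; PV^γ = const ⇒ P₂ = 2040 kPa.
ΔU = nCvΔT = 1.93×26.0×(705−520) = 9290 J.
Q = 0 for an adiabatic process, so W = −ΔU = -9290 J.
Work done on the gas = −W_by = 9290 J.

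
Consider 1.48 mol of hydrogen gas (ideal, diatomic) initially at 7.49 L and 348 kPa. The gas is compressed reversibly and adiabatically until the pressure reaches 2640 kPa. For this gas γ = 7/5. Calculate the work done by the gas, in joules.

-5110 J

T₁ = P₁V₁/(nR) = 348×7.49/(1.48×8.314) = 212 K.
Adiabatic: T₂/T₁ = (P₂/P₁)^((γ−1)/γ) ⇒ T₂ = 212×(7.59)^0.286 = 378 K; V₂ = 1.76 L.
ΔU = nCvΔT = 1.48×20.8×(378−212) = 5110 J.
Q = 0 for an adiabatic process, so W = −ΔU = -5110 J.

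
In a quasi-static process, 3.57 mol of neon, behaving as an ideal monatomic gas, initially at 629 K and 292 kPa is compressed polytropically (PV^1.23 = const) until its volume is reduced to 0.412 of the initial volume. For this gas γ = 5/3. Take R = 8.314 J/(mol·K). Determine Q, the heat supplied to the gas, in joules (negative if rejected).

V₁ = nRT₁/P₁ = 3.57×8.314×629/292 = 63.9 L.
Polytropic n=1.23: T₂ = T₁(V₁/V₂)^(n−1) = 629×(2.43)^0.23 = 771 K; P₂ = P₁(V₁/V₂)^n = 869 kPa.
W = (P₁V₁−P₂V₂)/(n−1) = (292×63.9−869×26.3)/0.23 = -18400 J.
ΔU = nCvΔT = 3.57×12.5×(771−629) = 6340 J.
Q = ΔU + W = -12000 J.

-12000 J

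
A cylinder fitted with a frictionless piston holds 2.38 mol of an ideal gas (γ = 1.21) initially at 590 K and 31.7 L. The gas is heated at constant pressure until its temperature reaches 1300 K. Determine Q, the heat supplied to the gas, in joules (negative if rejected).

80900 J

P₁ = nRT₁/V₁ = 2.38×8.314×590/31.7 = 368 kPa.
Isobaric: P stays 368 kPa; V/T = const ⇒ T₂ = 1300 K, V₂ = 69.8 L.
W = PΔV = 368×(69.8−31.7) kPa·L = 14000 J.
ΔU = nCvΔT = 2.38×39.6×(1300−590) = 66900 J.
Q = ΔU + W = nCpΔT = 80900 J.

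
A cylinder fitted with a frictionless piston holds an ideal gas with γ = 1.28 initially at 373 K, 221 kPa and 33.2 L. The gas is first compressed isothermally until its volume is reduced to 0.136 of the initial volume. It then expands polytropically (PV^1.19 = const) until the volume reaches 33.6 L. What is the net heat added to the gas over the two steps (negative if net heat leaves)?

-10700 J

n = P₁V₁/(RT₁) = 221×33.2/(8.314×373) = 2.37 mol.
Step 1 — Isothermal: T stays 373 K; PV = const ⇒ V₂ = 4.52 L, P₂ = 1620 kPa.
ΔU = 0 (ideal gas, T constant).
W = nRT ln(V₂/V₁) = 2.37×8.314×373×ln(0.136) = -14600 J.
Q = ΔU + W = -14600 J.
State after step 1: P = 1620 kPa, V = 4.52 L, T = 373 K.
Step 2 — Polytropic n=1.19: T₂ = T₁(V₁/V₂)^(n−1) = 373×(0.134)^0.19 = 255 K; P₂ = P₁(V₁/V₂)^n = 149 kPa.
W = (P₁V₁−P₂V₂)/(n−1) = (1620×4.52−149×33.6)/0.19 = 12200 J.
ΔU = nCvΔT = 2.37×29.7×(255−373) = -8310 J.
Q = ΔU + W = 3940 J.
Net over both steps: W = -2390 J, Q = -10700 J, ΔU = -8310 J.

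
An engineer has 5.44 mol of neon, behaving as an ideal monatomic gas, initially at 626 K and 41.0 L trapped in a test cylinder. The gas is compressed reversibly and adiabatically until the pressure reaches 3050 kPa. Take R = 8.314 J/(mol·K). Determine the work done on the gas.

34500 J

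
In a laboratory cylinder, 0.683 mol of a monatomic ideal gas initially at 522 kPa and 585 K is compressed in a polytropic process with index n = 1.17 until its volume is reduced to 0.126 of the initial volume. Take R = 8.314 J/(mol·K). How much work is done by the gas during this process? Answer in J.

V₁ = nRT₁/P₁ = 0.683×8.314×585/522 = 6.36 L.
Polytropic n=1.17: T₂ = T₁(V₁/V₂)^(n−1) = 585×(7.94)^0.17 = 832 K; P₂ = P₁(V₁/V₂)^n = 5890 kPa.
W = (P₁V₁−P₂V₂)/(n−1) = (522×6.36−5890×0.802)/0.17 = -8250 J.

-8250 J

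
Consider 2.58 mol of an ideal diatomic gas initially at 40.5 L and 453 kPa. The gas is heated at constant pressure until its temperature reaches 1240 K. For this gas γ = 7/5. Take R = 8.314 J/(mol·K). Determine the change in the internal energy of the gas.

T₁ = P₁V₁/(nR) = 453×40.5/(2.58×8.314) = 855 K.
Isobaric: P stays 453 kPa; V/T = const ⇒ T₂ = 1240 K, V₂ = 58.7 L.
For an ideal gas ΔU = nCvΔT with Cv = (5/2)R = 20.8 J/(mol·K).
ΔU = 2.58×20.8×(1240−855) = 20600 J.

20600 J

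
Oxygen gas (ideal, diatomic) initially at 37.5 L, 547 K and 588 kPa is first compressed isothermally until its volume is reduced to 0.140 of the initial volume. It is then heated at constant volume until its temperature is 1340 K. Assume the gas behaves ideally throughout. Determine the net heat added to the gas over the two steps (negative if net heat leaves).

n = P₁V₁/(RT₁) = 588×37.5/(8.314×547) = 4.85 mol.
Step 1 — Isothermal: T stays 547 K; PV = const ⇒ V₂ = 5.25 L, P₂ = 4200 kPa.
ΔU = 0 (ideal gas, T constant).
W = nRT ln(V₂/V₁) = 4.85×8.314×547×ln(0.140) = -43400 J.
Q = ΔU + W = -43400 J.
State after step 1: P = 4200 kPa, V = 5.25 L, T = 547 K.
Step 2 — Isochoric: V stays 5.25 L; P/T = const ⇒ T₂ = 1340 K, P₂ = 10300 kPa.
W = 0 (no volume change).
ΔU = nCvΔT = 4.85×20.8×(1340−547) = 79900 J.
Q = ΔU = 79900 J.
Net over both steps: W = -43400 J, Q = 36600 J, ΔU = 79900 J.

36600 J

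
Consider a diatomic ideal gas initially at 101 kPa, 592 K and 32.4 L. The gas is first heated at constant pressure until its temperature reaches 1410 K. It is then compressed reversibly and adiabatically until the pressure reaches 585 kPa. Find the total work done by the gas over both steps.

n = P₁V₁/(RT₁) = 101×32.4/(8.314×592) = 0.665 mol.
Step 1 — Isobaric: P stays 101 kPa; V/T = const ⇒ T₂ = 1410 K, V₂ = 77.2 L.
W = PΔV = 101×(77.2−32.4) kPa·L = 4520 J.
ΔU = nCvΔT = 0.665×20.8×(1410−592) = 11300 J.
Q = ΔU + W = nCpΔT = 15800 J.
State after step 1: P = 101 kPa, V = 77.2 L, T = 1410 K.
Step 2 — Adiabatic: T₂/T₁ = (P₂/P₁)^((γ−1)/γ) ⇒ T₂ = 1410×(5.79)^0.286 = 2330 K; V₂ = 22.0 L.
ΔU = nCvΔT = 0.665×20.8×(2330−1410) = 12700 J.
Q = 0 for an adiabatic process, so W = −ΔU = -12700 J.
Net over both steps: W = -8180 J, Q = 15800 J, ΔU = 24000 J.

-8180 J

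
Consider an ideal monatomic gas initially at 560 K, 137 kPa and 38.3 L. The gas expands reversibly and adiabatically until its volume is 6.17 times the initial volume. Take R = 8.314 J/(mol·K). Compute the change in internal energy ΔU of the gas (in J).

n = P₁V₁/(RT₁) = 137×38.3/(8.314×560) = 1.13 mol.
Adiabatic: TV^(γ−1) = const ⇒ T₂ = 560×(0.162)^0.667 = 166 K; PV^γ = const ⇒ P₂ = 6.60 kPa.
For an ideal gas ΔU = nCvΔT with Cv = (3/2)R = 12.5 J/(mol·K).
ΔU = 1.13×12.5×(166−560) = -5530 J.

-5530 J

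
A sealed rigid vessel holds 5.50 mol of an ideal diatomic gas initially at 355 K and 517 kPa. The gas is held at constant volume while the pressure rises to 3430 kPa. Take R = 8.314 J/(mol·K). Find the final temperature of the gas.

2360 K

V₁ = nRT₁/P₁ = 5.50×8.314×355/517 = 31.4 L.
Isochoric: V stays 31.4 L; P/T = const ⇒ T₂ = 2360 K, P₂ = 3430 kPa.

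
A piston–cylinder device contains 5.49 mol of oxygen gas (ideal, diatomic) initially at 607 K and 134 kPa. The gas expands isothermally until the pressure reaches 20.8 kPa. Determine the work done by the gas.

V₁ = nRT₁/P₁ = 5.49×8.314×607/134 = 207 L.
Isothermal: T stays 607 K; PV = const ⇒ V₂ = 1330 L, P₂ = 20.8 kPa.
W = nRT ln(V₂/V₁) = 5.49×8.314×607×ln(6.44) = 51600 J.

51600 J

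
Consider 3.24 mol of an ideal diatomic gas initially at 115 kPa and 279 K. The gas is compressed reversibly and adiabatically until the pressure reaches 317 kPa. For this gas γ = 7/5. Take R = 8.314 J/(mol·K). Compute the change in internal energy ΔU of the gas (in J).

6310 J

V₁ = nRT₁/P₁ = 3.24×8.314×279/115 = 65.4 L.
Adiabatic: T₂/T₁ = (P₂/P₁)^((γ−1)/γ) ⇒ T₂ = 279×(2.76)^0.286 = 373 K; V₂ = 31.7 L.
For an ideal gas ΔU = nCvΔT with Cv = (5/2)R = 20.8 J/(mol·K).
ΔU = 3.24×20.8×(373−279) = 6310 J.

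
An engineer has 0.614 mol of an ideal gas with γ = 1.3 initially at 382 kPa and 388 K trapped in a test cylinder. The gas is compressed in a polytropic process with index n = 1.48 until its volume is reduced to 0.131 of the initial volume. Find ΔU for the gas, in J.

10900 J

V₁ = nRT₁/P₁ = 0.614×8.314×388/382 = 5.18 L.
Polytropic n=1.48: T₂ = T₁(V₁/V₂)^(n−1) = 388×(7.63)^0.48 = 1030 K; P₂ = P₁(V₁/V₂)^n = 7740 kPa.
For an ideal gas ΔU = nCvΔT with Cv = R/(γ−1) = 27.7 J/(mol·K).
ΔU = 0.614×27.7×(1030−388) = 10900 J.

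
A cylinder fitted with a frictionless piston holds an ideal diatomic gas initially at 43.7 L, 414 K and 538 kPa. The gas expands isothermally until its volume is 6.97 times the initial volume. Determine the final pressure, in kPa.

Isothermal: T stays 414 K; PV = const ⇒ V₂ = 305 L, P₂ = 77.2 kPa.

77.2 kPa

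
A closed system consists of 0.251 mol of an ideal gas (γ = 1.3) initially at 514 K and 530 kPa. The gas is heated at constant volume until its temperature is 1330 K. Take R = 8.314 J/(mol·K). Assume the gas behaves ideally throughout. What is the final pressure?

1370 kPa

V₁ = nRT₁/P₁ = 0.251×8.314×514/530 = 2.02 L.
Isochoric: V stays 2.02 L; P/T = const ⇒ T₂ = 1330 K, P₂ = 1370 kPa.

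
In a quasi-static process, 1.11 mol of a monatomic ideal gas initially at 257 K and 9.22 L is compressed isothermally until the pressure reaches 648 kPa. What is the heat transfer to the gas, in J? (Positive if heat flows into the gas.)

P₁ = nRT₁/V₁ = 1.11×8.314×257/9.22 = 257 kPa.
Isothermal: T stays 257 K; PV = const ⇒ V₂ = 3.66 L, P₂ = 648 kPa.
ΔU = 0 (ideal gas, T constant).
W = nRT ln(V₂/V₁) = 1.11×8.314×257×ln(0.397) = -2190 J.
Q = ΔU + W = -2190 J.

-2190 J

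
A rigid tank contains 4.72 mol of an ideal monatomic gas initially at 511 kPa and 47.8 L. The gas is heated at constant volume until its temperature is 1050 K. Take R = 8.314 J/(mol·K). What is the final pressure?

862 kPa

T₁ = P₁V₁/(nR) = 511×47.8/(4.72×8.314) = 622 K.
Isochoric: V stays 47.8 L; P/T = const ⇒ T₂ = 1050 K, P₂ = 862 kPa.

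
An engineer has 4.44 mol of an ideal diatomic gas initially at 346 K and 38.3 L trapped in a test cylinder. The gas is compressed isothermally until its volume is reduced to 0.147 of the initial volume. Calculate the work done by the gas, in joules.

-24500 J

P₁ = nRT₁/V₁ = 4.44×8.314×346/38.3 = 333 kPa.
Isothermal: T stays 346 K; PV = const ⇒ V₂ = 5.63 L, P₂ = 2270 kPa.
W = nRT ln(V₂/V₁) = 4.44×8.314×346×ln(0.147) = -24500 J.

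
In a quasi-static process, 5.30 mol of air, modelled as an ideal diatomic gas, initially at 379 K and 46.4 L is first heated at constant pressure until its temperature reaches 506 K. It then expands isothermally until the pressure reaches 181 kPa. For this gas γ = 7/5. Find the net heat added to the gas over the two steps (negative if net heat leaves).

34900 J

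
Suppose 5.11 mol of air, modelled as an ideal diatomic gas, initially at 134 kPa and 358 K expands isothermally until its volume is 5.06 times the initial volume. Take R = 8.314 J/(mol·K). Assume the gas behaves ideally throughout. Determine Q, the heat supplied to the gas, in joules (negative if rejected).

24700 J

V₁ = nRT₁/P₁ = 5.11×8.314×358/134 = 114 L.
Isothermal: T stays 358 K; PV = const ⇒ V₂ = 574 L, P₂ = 26.5 kPa.
ΔU = 0 (ideal gas, T constant).
W = nRT ln(V₂/V₁) = 5.11×8.314×358×ln(5.06) = 24700 J.
Q = ΔU + W = 24700 J.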